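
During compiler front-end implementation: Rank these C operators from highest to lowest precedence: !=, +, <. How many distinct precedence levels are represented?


Looking up precedence for each operator:
  != -> precedence 3
  + -> precedence 5
  < -> precedence 4
Sorted highest to lowest: +, <, !=
Distinct precedence values: [5, 4, 3]
Number of distinct levels: 3

3


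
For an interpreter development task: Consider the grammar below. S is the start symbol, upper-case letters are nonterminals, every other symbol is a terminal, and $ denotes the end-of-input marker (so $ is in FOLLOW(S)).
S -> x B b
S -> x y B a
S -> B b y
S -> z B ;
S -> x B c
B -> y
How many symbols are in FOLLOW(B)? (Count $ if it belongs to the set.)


S is the start symbol and does not occur in any rule body, so FOLLOW(S) = {$}.
Examining every occurrence of B in a rule body:
  S -> x B b : B is followed by terminal 'b' -> add 'b'
  S -> x y B a : B is followed by terminal 'a' -> add 'a'
  S -> B b y : B is followed by terminal 'b' -> add 'b' (already in the set)
  S -> z B ; : B is followed by terminal ';' -> add ';'
  S -> x B c : B is followed by terminal 'c' -> add 'c'
  B -> y : B does not occur in the body -> contributes nothing
FOLLOW(B) = {;, a, b, c}
Count: 4

4


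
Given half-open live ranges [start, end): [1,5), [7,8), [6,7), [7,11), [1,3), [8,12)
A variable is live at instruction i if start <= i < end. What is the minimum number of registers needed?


Live ranges:
  Var0: [1, 5)
  Var1: [7, 8)
  Var2: [6, 7)
  Var3: [7, 11)
  Var4: [1, 3)
  Var5: [8, 12)
Sweep-line events (position, delta, active):
  pos=1 start -> active=1
  pos=1 start -> active=2
  pos=3 end -> active=1
  pos=5 end -> active=0
  pos=6 start -> active=1
  pos=7 end -> active=0
  pos=7 start -> active=1
  pos=7 start -> active=2
  pos=8 end -> active=1
  pos=8 start -> active=2
  pos=11 end -> active=1
  pos=12 end -> active=0
Maximum simultaneous active: 2
Minimum registers needed: 2

2


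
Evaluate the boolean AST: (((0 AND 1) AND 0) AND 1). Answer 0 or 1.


Step 1: Evaluate inner node
  0 AND 1 = 0
Step 2: Evaluate next node
  0 AND 0 = 0
Step 3: Evaluate root node
  0 AND 1 = 0

0


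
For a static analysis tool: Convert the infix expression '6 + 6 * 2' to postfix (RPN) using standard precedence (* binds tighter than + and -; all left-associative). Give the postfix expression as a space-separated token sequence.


Applying the shunting-yard algorithm:
  Operand 6 -> output
  Push '+' onto operator stack -> op-stack: [+]
  Operand 6 -> output
  Push '*' onto operator stack -> op-stack: [+, *]
  Operand 2 -> output
  End of input: pop '*' to output
  End of input: pop '+' to output
Postfix result: 6 6 2 * +

6 6 2 * +


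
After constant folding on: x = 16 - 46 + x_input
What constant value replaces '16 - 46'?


Identifying constant sub-expression:
  Original: x = 16 - 46 + x_input
  16 and 46 are both compile-time constants
  Evaluating: 16 - 46 = -30
  After folding: x = -30 + x_input

-30


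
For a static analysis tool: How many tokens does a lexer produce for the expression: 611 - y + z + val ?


Scanning '611 - y + z + val'
Token 1: '611' -> integer_literal
Token 2: '-' -> operator
Token 3: 'y' -> identifier
Token 4: '+' -> operator
Token 5: 'z' -> identifier
Token 6: '+' -> operator
Token 7: 'val' -> identifier
Total tokens: 7

7


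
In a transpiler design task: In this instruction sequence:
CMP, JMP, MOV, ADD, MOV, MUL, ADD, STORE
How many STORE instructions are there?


Scanning instruction sequence for STORE:
  Position 1: CMP
  Position 2: JMP
  Position 3: MOV
  Position 4: ADD
  Position 5: MOV
  Position 6: MUL
  Position 7: ADD
  Position 8: STORE <- MATCH
Matches at positions: [8]
Total STORE count: 1

1


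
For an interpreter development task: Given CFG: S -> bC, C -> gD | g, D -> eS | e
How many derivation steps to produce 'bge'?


Grammar: S -> bC, C -> gD | g, D -> eS | e
Deriving 'bge':
Step 1: S -> bC => bC
Step 2: C -> gD => bgD
Step 3: D -> e => bge
Total derivation steps: 3

3


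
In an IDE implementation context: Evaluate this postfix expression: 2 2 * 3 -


Processing tokens left to right:
Push 2, Push 2
Pop 2 and 2, compute 2 * 2 = 4, push 4
Push 3
Pop 4 and 3, compute 4 - 3 = 1, push 1
Stack result: 1

1


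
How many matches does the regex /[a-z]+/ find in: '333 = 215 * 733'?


Pattern: /[a-z]+/ (identifiers)
Input: '333 = 215 * 733'
Scanning for matches:
Total matches: 0

0


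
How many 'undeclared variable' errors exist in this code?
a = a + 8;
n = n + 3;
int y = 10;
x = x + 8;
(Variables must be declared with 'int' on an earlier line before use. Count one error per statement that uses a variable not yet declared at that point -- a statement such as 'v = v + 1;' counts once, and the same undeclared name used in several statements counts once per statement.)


Scanning code line by line:
  Line 1: use 'a' -> ERROR (undeclared)
  Line 2: use 'n' -> ERROR (undeclared)
  Line 3: declare 'y' -> declared = ['y']
  Line 4: use 'x' -> ERROR (undeclared)
Total undeclared variable errors: 3

3


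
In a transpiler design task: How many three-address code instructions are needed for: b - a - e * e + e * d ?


Expression: b - a - e * e + e * d
Generating three-address code (respecting * over +/- precedence):
  Instruction 1: t1 = e * e
  Instruction 2: t2 = e * d
  Instruction 3: t3 = b - a
  Instruction 4: t4 = t3 - t1
  Instruction 5: t5 = t4 + t2
Total instructions: 5

5


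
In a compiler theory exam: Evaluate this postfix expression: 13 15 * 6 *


Processing tokens left to right:
Push 13, Push 15
Pop 13 and 15, compute 13 * 15 = 195, push 195
Push 6
Pop 195 and 6, compute 195 * 6 = 1170, push 1170
Stack result: 1170

1170


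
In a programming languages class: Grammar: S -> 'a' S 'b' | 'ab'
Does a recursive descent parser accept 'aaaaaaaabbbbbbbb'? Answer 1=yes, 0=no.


Grammar accepts strings of the form a^n b^n (n >= 1)
Word: 'aaaaaaaabbbbbbbb'
Counting: 8 a's and 8 b's
Check: 8 == 8? Yes
Derivation (S -> aSb applied 7 time(s), then S -> ab): S => aSb => aaSbb => aaaSbbb => aaaaSbbbb => aaaaaSbbbbb => aaaaaaSbbbbbb => aaaaaaaSbbbbbbb => aaaaaaaabbbbbbbb
Accepted

1


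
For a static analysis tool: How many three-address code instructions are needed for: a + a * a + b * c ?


Expression: a + a * a + b * c
Generating three-address code (respecting * over +/- precedence):
  Instruction 1: t1 = a * a
  Instruction 2: t2 = b * c
  Instruction 3: t3 = a + t1
  Instruction 4: t4 = t3 + t2
Total instructions: 4

4


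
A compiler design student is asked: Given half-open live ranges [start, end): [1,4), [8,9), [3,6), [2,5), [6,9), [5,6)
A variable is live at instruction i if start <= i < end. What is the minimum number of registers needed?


Live ranges:
  Var0: [1, 4)
  Var1: [8, 9)
  Var2: [3, 6)
  Var3: [2, 5)
  Var4: [6, 9)
  Var5: [5, 6)
Sweep-line events (position, delta, active):
  pos=1 start -> active=1
  pos=2 start -> active=2
  pos=3 start -> active=3
  pos=4 end -> active=2
  pos=5 end -> active=1
  pos=5 start -> active=2
  pos=6 end -> active=1
  pos=6 end -> active=0
  pos=6 start -> active=1
  pos=8 start -> active=2
  pos=9 end -> active=1
  pos=9 end -> active=0
Maximum simultaneous active: 3
Minimum registers needed: 3

3


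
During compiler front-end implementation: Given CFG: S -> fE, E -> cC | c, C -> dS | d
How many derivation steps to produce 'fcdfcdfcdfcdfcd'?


Grammar: S -> fE, E -> cC | c, C -> dS | d
Deriving 'fcdfcdfcdfcdfcd':
Step 1: S -> fE => fE
Step 2: E -> cC => fcC
Step 3: C -> dS => fcdS
Step 4: S -> fE => fcdfE
Step 5: E -> cC => fcdfcC
Step 6: C -> dS => fcdfcdS
Step 7: S -> fE => fcdfcdfE
Step 8: E -> cC => fcdfcdfcC
Step 9: C -> dS => fcdfcdfcdS
Step 10: S -> fE => fcdfcdfcdfE
Step 11: E -> cC => fcdfcdfcdfcC
Step 12: C -> dS => fcdfcdfcdfcdS
Step 13: S -> fE => fcdfcdfcdfcdfE
Step 14: E -> cC => fcdfcdfcdfcdfcC
Step 15: C -> d => fcdfcdfcdfcdfcd
Total derivation steps: 15

15


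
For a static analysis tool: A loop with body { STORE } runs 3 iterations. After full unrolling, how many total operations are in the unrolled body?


Loop body operations: STORE (1 op per iteration)
Unrolling 3 iterations:
  Iteration 1: STORE (1 ops)
  Iteration 2: STORE (1 ops)
  Iteration 3: STORE (1 ops)
Total: 3 iterations * 1 ops/iter = 3 operations

3


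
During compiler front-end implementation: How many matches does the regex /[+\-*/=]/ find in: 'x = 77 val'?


Pattern: /[+\-*/=]/ (operators)
Input: 'x = 77 val'
Scanning for matches:
  Match 1: '='
Total matches: 1

1


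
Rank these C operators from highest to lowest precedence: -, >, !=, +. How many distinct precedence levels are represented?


Looking up precedence for each operator:
  - -> precedence 5
  > -> precedence 4
  != -> precedence 3
  + -> precedence 5
Sorted highest to lowest: -, +, >, !=
Distinct precedence values: [5, 4, 3]
Number of distinct levels: 3

3


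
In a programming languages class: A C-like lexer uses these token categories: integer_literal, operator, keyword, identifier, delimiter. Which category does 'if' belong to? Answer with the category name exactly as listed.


Token: 'if'
Checking categories:
  identifier: no
  integer_literal: no
  operator: no
  keyword: YES
  delimiter: no
Category: keyword

keyword


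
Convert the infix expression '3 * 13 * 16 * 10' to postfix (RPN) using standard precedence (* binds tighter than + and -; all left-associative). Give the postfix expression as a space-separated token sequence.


Applying the shunting-yard algorithm:
  Operand 3 -> output
  Push '*' onto operator stack -> op-stack: [*]
  Operand 13 -> output
  See '*' (prec 2); top '*' (prec 2) >= it -> pop '*' to output
  Push '*' onto operator stack -> op-stack: [*]
  Operand 16 -> output
  See '*' (prec 2); top '*' (prec 2) >= it -> pop '*' to output
  Push '*' onto operator stack -> op-stack: [*]
  Operand 10 -> output
  End of input: pop '*' to output
Postfix result: 3 13 * 16 * 10 *

3 13 * 16 * 10 *


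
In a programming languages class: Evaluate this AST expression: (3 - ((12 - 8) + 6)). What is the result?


Expression: (3 - ((12 - 8) + 6))
Evaluating step by step:
  12 - 8 = 4
  4 + 6 = 10
  3 - 10 = -7
Result: -7

-7


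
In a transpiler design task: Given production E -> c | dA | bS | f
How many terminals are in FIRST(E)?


Production: E -> c | dA | bS | f
Examining each alternative for leading terminals:
  E -> c : first terminal = 'c'
  E -> dA : first terminal = 'd'
  E -> bS : first terminal = 'b'
  E -> f : first terminal = 'f'
FIRST(E) = {b, c, d, f}
Count: 4

4


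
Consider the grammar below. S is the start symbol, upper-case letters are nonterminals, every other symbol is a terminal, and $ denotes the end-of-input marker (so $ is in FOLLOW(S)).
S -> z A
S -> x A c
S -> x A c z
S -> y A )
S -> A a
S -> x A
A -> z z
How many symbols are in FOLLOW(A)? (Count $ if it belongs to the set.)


S is the start symbol and does not occur in any rule body, so FOLLOW(S) = {$}.
Examining every occurrence of A in a rule body:
  S -> z A : A is at the right end -> add FOLLOW(S) = {$}
  S -> x A c : A is followed by terminal 'c' -> add 'c'
  S -> x A c z : A is followed by terminal 'c' -> add 'c' (already in the set)
  S -> y A ) : A is followed by terminal ')' -> add ')'
  S -> A a : A is followed by terminal 'a' -> add 'a'
  S -> x A : A is at the right end -> add FOLLOW(S) = {$} (already in the set)
  A -> z z : A does not occur in the body -> contributes nothing
FOLLOW(A) = {), a, c, $}
Count: 4

4


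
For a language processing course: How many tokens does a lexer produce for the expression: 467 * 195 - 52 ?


Scanning '467 * 195 - 52'
Token 1: '467' -> integer_literal
Token 2: '*' -> operator
Token 3: '195' -> integer_literal
Token 4: '-' -> operator
Token 5: '52' -> integer_literal
Total tokens: 5

5


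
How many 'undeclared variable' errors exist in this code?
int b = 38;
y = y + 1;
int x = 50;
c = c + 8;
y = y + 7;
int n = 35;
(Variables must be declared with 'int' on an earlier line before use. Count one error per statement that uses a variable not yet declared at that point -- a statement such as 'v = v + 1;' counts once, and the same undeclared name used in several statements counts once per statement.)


Scanning code line by line:
  Line 1: declare 'b' -> declared = ['b']
  Line 2: use 'y' -> ERROR (undeclared)
  Line 3: declare 'x' -> declared = ['b', 'x']
  Line 4: use 'c' -> ERROR (undeclared)
  Line 5: use 'y' -> ERROR (undeclared)
  Line 6: declare 'n' -> declared = ['b', 'n', 'x']
Total undeclared variable errors: 3

3


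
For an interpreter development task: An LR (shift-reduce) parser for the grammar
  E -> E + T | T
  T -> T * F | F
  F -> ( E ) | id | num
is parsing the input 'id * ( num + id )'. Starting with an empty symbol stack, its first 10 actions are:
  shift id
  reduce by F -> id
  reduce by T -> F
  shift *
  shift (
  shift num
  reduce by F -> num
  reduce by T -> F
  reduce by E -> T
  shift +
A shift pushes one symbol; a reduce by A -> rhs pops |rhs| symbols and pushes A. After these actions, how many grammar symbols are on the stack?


Tracking the symbol stack through each action:
  Action 1: shift 'id' : push -> stack = [id] (size 1)
  Action 2: reduce by F -> id : pop 1, push F -> stack = [F] (size 1)
  Action 3: reduce by T -> F : pop 1, push T -> stack = [T] (size 1)
  Action 4: shift '*' : push -> stack = [T, *] (size 2)
  Action 5: shift '(' : push -> stack = [T, *, (] (size 3)
  Action 6: shift 'num' : push -> stack = [T, *, (, num] (size 4)
  Action 7: reduce by F -> num : pop 1, push F -> stack = [T, *, (, F] (size 4)
  Action 8: reduce by T -> F : pop 1, push T -> stack = [T, *, (, T] (size 4)
  Action 9: reduce by E -> T : pop 1, push E -> stack = [T, *, (, E] (size 4)
  Action 10: shift '+' : push -> stack = [T, *, (, E, +] (size 5)
Final stack size: 5

5


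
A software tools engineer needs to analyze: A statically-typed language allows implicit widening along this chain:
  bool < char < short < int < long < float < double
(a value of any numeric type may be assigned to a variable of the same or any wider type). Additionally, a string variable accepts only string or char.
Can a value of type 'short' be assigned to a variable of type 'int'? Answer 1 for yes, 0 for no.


Target variable type: int
Source value type: short
Numeric ranks: short=2, int=3
Widening allowed iff rank(source) <= rank(target): 2 <= 3? Yes
Result: 1

1


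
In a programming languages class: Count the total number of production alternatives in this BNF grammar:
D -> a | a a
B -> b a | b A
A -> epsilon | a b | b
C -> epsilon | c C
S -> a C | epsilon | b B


Counting alternatives per rule:
  D: 2 alternative(s)
  B: 2 alternative(s)
  A: 3 alternative(s)
  C: 2 alternative(s)
  S: 3 alternative(s)
Sum: 2 + 2 + 3 + 2 + 3 = 12

12


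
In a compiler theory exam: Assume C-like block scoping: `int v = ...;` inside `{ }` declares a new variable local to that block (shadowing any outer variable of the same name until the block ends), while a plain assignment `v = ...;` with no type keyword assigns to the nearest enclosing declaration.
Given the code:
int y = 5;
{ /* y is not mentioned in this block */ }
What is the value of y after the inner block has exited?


Analyzing scoping rules:
Outer scope: declares y = 5
Inner block: y is neither redeclared nor assigned -> unchanged
After the block -> 5
Result: 5

5


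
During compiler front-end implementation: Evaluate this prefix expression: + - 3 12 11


Parsing prefix expression: + - 3 12 11
Step 1: Innermost operation '- 3 12'
  3 - 12 = -9
Step 2: Outer operation '+ [-9] 11'
  -9 + 11 = 2

2


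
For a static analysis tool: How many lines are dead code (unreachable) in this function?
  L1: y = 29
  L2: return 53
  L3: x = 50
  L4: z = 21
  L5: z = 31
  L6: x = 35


Analyzing control flow:
  L1: reachable (before return)
  L2: reachable (return statement)
  L3: DEAD (after return at L2)
  L4: DEAD (after return at L2)
  L5: DEAD (after return at L2)
  L6: DEAD (after return at L2)
Return at L2, total lines = 6
Dead lines: L3 through L6
Count: 4

4


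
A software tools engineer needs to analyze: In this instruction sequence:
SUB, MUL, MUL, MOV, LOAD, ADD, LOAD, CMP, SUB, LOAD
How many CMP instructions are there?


Scanning instruction sequence for CMP:
  Position 1: SUB
  Position 2: MUL
  Position 3: MUL
  Position 4: MOV
  Position 5: LOAD
  Position 6: ADD
  Position 7: LOAD
  Position 8: CMP <- MATCH
  Position 9: SUB
  Position 10: LOAD
Matches at positions: [8]
Total CMP count: 1

1


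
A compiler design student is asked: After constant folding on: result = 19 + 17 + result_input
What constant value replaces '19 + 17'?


Identifying constant sub-expression:
  Original: result = 19 + 17 + result_input
  19 and 17 are both compile-time constants
  Evaluating: 19 + 17 = 36
  After folding: result = 36 + result_input

36


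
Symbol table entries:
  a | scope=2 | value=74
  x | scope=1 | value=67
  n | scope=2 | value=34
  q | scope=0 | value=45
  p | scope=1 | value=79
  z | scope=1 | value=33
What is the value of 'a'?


Searching symbol table for 'a':
  a | scope=2 | value=74 <- MATCH
  x | scope=1 | value=67
  n | scope=2 | value=34
  q | scope=0 | value=45
  p | scope=1 | value=79
  z | scope=1 | value=33
Found 'a' at scope 2 with value 74

74


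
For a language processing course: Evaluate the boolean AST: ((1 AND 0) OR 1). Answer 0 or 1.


Step 1: Evaluate inner node
  1 AND 0 = 0
Step 2: Evaluate root node
  0 OR 1 = 1

1


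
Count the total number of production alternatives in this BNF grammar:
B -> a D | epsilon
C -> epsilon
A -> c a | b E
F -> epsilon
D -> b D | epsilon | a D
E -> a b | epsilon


Counting alternatives per rule:
  B: 2 alternative(s)
  C: 1 alternative(s)
  A: 2 alternative(s)
  F: 1 alternative(s)
  D: 3 alternative(s)
  E: 2 alternative(s)
Sum: 2 + 1 + 2 + 1 + 3 + 2 = 11

11


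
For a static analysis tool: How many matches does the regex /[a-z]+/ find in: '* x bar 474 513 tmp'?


Pattern: /[a-z]+/ (identifiers)
Input: '* x bar 474 513 tmp'
Scanning for matches:
  Match 1: 'x'
  Match 2: 'bar'
  Match 3: 'tmp'
Total matches: 3

3


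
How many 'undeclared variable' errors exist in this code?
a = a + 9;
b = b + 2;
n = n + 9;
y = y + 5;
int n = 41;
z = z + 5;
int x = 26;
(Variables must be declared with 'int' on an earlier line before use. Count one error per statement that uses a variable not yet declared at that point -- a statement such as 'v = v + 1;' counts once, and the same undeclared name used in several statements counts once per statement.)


Scanning code line by line:
  Line 1: use 'a' -> ERROR (undeclared)
  Line 2: use 'b' -> ERROR (undeclared)
  Line 3: use 'n' -> ERROR (undeclared)
  Line 4: use 'y' -> ERROR (undeclared)
  Line 5: declare 'n' -> declared = ['n']
  Line 6: use 'z' -> ERROR (undeclared)
  Line 7: declare 'x' -> declared = ['n', 'x']
Total undeclared variable errors: 5

5


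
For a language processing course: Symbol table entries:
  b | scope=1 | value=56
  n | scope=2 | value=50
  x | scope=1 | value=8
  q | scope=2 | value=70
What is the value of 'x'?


Searching symbol table for 'x':
  b | scope=1 | value=56
  n | scope=2 | value=50
  x | scope=1 | value=8 <- MATCH
  q | scope=2 | value=70
Found 'x' at scope 1 with value 8

8


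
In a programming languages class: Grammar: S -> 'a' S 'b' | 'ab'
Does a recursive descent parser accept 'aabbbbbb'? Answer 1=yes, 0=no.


Grammar accepts strings of the form a^n b^n (n >= 1)
Word: 'aabbbbbb'
Counting: 2 a's and 6 b's
Check: 2 == 6? No
Mismatch: a-count != b-count
Rejected

0


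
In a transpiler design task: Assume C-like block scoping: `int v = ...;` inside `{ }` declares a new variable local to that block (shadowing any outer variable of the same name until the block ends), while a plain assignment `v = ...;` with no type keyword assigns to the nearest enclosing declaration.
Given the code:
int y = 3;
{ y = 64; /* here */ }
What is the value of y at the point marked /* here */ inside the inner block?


Analyzing scoping rules:
Outer scope: declares y = 3
Inner block: 'y = 64;' has no type keyword, so it is an assignment to the outer y (no shadowing)
Inside the block, after the assignment -> 64
Result: 64

64


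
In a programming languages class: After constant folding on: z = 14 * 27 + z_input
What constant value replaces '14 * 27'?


Identifying constant sub-expression:
  Original: z = 14 * 27 + z_input
  14 and 27 are both compile-time constants
  Evaluating: 14 * 27 = 378
  After folding: z = 378 + z_input

378


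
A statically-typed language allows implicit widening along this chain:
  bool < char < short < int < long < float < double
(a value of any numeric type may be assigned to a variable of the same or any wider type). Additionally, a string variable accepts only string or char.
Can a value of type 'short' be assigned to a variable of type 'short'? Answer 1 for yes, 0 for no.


Target variable type: short
Source value type: short
Numeric ranks: short=2, short=2
Widening allowed iff rank(source) <= rank(target): 2 <= 2? Yes
Result: 1

1


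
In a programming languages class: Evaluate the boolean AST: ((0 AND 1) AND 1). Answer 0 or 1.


Step 1: Evaluate inner node
  0 AND 1 = 0
Step 2: Evaluate root node
  0 AND 1 = 0

0


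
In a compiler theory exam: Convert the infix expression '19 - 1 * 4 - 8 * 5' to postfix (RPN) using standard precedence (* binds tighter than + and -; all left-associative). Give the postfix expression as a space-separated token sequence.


Applying the shunting-yard algorithm:
  Operand 19 -> output
  Push '-' onto operator stack -> op-stack: [-]
  Operand 1 -> output
  Push '*' onto operator stack -> op-stack: [-, *]
  Operand 4 -> output
  See '-' (prec 1); top '*' (prec 2) >= it -> pop '*' to output
  See '-' (prec 1); top '-' (prec 1) >= it -> pop '-' to output
  Push '-' onto operator stack -> op-stack: [-]
  Operand 8 -> output
  Push '*' onto operator stack -> op-stack: [-, *]
  Operand 5 -> output
  End of input: pop '*' to output
  End of input: pop '-' to output
Postfix result: 19 1 4 * - 8 5 * -

19 1 4 * - 8 5 * -


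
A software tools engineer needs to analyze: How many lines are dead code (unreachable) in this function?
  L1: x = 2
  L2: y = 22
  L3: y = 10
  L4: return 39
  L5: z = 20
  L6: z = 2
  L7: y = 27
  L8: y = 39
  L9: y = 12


Analyzing control flow:
  L1: reachable (before return)
  L2: reachable (before return)
  L3: reachable (before return)
  L4: reachable (return statement)
  L5: DEAD (after return at L4)
  L6: DEAD (after return at L4)
  L7: DEAD (after return at L4)
  L8: DEAD (after return at L4)
  L9: DEAD (after return at L4)
Return at L4, total lines = 9
Dead lines: L5 through L9
Count: 5

5


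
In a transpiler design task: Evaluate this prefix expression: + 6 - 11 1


Parsing prefix expression: + 6 - 11 1
Step 1: Innermost operation '- 11 1'
  11 - 1 = 10
Step 2: Outer operation '+ 6 [10]'
  6 + 10 = 16

16


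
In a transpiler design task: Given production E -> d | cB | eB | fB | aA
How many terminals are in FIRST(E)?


Production: E -> d | cB | eB | fB | aA
Examining each alternative for leading terminals:
  E -> d : first terminal = 'd'
  E -> cB : first terminal = 'c'
  E -> eB : first terminal = 'e'
  E -> fB : first terminal = 'f'
  E -> aA : first terminal = 'a'
FIRST(E) = {a, c, d, e, f}
Count: 5

5


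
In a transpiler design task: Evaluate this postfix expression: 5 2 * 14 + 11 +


Processing tokens left to right:
Push 5, Push 2
Pop 5 and 2, compute 5 * 2 = 10, push 10
Push 14
Pop 10 and 14, compute 10 + 14 = 24, push 24
Push 11
Pop 24 and 11, compute 24 + 11 = 35, push 35
Stack result: 35

35


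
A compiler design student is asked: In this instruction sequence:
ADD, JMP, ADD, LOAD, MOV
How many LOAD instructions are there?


Scanning instruction sequence for LOAD:
  Position 1: ADD
  Position 2: JMP
  Position 3: ADD
  Position 4: LOAD <- MATCH
  Position 5: MOV
Matches at positions: [4]
Total LOAD count: 1

1


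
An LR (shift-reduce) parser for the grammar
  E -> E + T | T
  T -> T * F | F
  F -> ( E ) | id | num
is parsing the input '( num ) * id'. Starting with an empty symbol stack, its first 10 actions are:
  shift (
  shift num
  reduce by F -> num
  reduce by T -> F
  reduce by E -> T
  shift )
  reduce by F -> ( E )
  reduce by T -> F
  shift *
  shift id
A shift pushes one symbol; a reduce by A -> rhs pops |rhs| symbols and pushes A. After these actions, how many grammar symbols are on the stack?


Tracking the symbol stack through each action:
  Action 1: shift '(' : push -> stack = [(] (size 1)
  Action 2: shift 'num' : push -> stack = [(, num] (size 2)
  Action 3: reduce by F -> num : pop 1, push F -> stack = [(, F] (size 2)
  Action 4: reduce by T -> F : pop 1, push T -> stack = [(, T] (size 2)
  Action 5: reduce by E -> T : pop 1, push E -> stack = [(, E] (size 2)
  Action 6: shift ')' : push -> stack = [(, E, )] (size 3)
  Action 7: reduce by F -> ( E ) : pop 3, push F -> stack = [F] (size 1)
  Action 8: reduce by T -> F : pop 1, push T -> stack = [T] (size 1)
  Action 9: shift '*' : push -> stack = [T, *] (size 2)
  Action 10: shift 'id' : push -> stack = [T, *, id] (size 3)
Final stack size: 3

3


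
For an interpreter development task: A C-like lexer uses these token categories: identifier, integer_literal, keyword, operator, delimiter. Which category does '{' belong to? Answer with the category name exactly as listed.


Token: '{'
Checking categories:
  identifier: no
  integer_literal: no
  operator: no
  keyword: no
  delimiter: YES
Category: delimiter

delimiter


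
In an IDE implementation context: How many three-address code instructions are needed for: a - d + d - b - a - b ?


Expression: a - d + d - b - a - b
Generating three-address code (respecting * over +/- precedence):
  Instruction 1: t1 = a - d
  Instruction 2: t2 = t1 + d
  Instruction 3: t3 = t2 - b
  Instruction 4: t4 = t3 - a
  Instruction 5: t5 = t4 - b
Total instructions: 5

5


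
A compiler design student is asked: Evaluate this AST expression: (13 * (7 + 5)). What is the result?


Expression: (13 * (7 + 5))
Evaluating step by step:
  7 + 5 = 12
  13 * 12 = 156
Result: 156

156


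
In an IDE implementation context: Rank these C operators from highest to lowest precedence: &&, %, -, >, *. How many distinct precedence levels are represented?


Looking up precedence for each operator:
  && -> precedence 2
  % -> precedence 6
  - -> precedence 5
  > -> precedence 4
  * -> precedence 6
Sorted highest to lowest: %, *, -, >, &&
Distinct precedence values: [6, 5, 4, 2]
Number of distinct levels: 4

4


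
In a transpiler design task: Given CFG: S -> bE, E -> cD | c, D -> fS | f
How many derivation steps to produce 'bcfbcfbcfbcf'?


Grammar: S -> bE, E -> cD | c, D -> fS | f
Deriving 'bcfbcfbcfbcf':
Step 1: S -> bE => bE
Step 2: E -> cD => bcD
Step 3: D -> fS => bcfS
Step 4: S -> bE => bcfbE
Step 5: E -> cD => bcfbcD
Step 6: D -> fS => bcfbcfS
Step 7: S -> bE => bcfbcfbE
Step 8: E -> cD => bcfbcfbcD
Step 9: D -> fS => bcfbcfbcfS
Step 10: S -> bE => bcfbcfbcfbE
Step 11: E -> cD => bcfbcfbcfbcD
Step 12: D -> f => bcfbcfbcfbcf
Total derivation steps: 12

12


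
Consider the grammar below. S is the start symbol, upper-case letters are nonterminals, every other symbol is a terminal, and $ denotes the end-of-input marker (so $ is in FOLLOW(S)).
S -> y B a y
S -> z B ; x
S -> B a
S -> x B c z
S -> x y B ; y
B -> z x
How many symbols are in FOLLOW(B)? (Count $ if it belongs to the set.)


S is the start symbol and does not occur in any rule body, so FOLLOW(S) = {$}.
Examining every occurrence of B in a rule body:
  S -> y B a y : B is followed by terminal 'a' -> add 'a'
  S -> z B ; x : B is followed by terminal ';' -> add ';'
  S -> B a : B is followed by terminal 'a' -> add 'a' (already in the set)
  S -> x B c z : B is followed by terminal 'c' -> add 'c'
  S -> x y B ; y : B is followed by terminal ';' -> add ';' (already in the set)
  B -> z x : B does not occur in the body -> contributes nothing
FOLLOW(B) = {;, a, c}
Count: 3

3


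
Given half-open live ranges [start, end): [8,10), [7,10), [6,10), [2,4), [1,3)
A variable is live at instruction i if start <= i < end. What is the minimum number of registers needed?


Live ranges:
  Var0: [8, 10)
  Var1: [7, 10)
  Var2: [6, 10)
  Var3: [2, 4)
  Var4: [1, 3)
Sweep-line events (position, delta, active):
  pos=1 start -> active=1
  pos=2 start -> active=2
  pos=3 end -> active=1
  pos=4 end -> active=0
  pos=6 start -> active=1
  pos=7 start -> active=2
  pos=8 start -> active=3
  pos=10 end -> active=2
  pos=10 end -> active=1
  pos=10 end -> active=0
Maximum simultaneous active: 3
Minimum registers needed: 3

3


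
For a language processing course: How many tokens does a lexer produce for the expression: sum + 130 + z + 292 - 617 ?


Scanning 'sum + 130 + z + 292 - 617'
Token 1: 'sum' -> identifier
Token 2: '+' -> operator
Token 3: '130' -> integer_literal
Token 4: '+' -> operator
Token 5: 'z' -> identifier
Token 6: '+' -> operator
Token 7: '292' -> integer_literal
Token 8: '-' -> operator
Token 9: '617' -> integer_literal
Total tokens: 9

9


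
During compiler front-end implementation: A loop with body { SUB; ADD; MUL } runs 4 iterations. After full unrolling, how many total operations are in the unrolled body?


Loop body operations: SUB, ADD, MUL (3 ops per iteration)
Unrolling 4 iterations:
  Iteration 1: SUB, ADD, MUL (3 ops)
  Iteration 2: SUB, ADD, MUL (3 ops)
  Iteration 3: SUB, ADD, MUL (3 ops)
  Iteration 4: SUB, ADD, MUL (3 ops)
Total: 4 iterations * 3 ops/iter = 12 operations

12


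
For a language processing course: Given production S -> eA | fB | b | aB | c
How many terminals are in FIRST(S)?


Production: S -> eA | fB | b | aB | c
Examining each alternative for leading terminals:
  S -> eA : first terminal = 'e'
  S -> fB : first terminal = 'f'
  S -> b : first terminal = 'b'
  S -> aB : first terminal = 'a'
  S -> c : first terminal = 'c'
FIRST(S) = {a, b, c, e, f}
Count: 5

5


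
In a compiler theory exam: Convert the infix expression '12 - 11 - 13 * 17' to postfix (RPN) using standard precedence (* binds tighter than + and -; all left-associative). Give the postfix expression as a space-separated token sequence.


Applying the shunting-yard algorithm:
  Operand 12 -> output
  Push '-' onto operator stack -> op-stack: [-]
  Operand 11 -> output
  See '-' (prec 1); top '-' (prec 1) >= it -> pop '-' to output
  Push '-' onto operator stack -> op-stack: [-]
  Operand 13 -> output
  Push '*' onto operator stack -> op-stack: [-, *]
  Operand 17 -> output
  End of input: pop '*' to output
  End of input: pop '-' to output
Postfix result: 12 11 - 13 17 * -

12 11 - 13 17 * -


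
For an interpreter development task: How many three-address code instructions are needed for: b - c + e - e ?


Expression: b - c + e - e
Generating three-address code (respecting * over +/- precedence):
  Instruction 1: t1 = b - c
  Instruction 2: t2 = t1 + e
  Instruction 3: t3 = t2 - e
Total instructions: 3

3


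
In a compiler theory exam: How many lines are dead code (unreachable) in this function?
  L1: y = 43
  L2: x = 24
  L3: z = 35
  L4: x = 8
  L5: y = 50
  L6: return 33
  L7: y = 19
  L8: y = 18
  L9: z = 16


Analyzing control flow:
  L1: reachable (before return)
  L2: reachable (before return)
  L3: reachable (before return)
  L4: reachable (before return)
  L5: reachable (before return)
  L6: reachable (return statement)
  L7: DEAD (after return at L6)
  L8: DEAD (after return at L6)
  L9: DEAD (after return at L6)
Return at L6, total lines = 9
Dead lines: L7 through L9
Count: 3

3


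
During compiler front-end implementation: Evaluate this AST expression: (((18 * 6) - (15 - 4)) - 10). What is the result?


Expression: (((18 * 6) - (15 - 4)) - 10)
Evaluating step by step:
  18 * 6 = 108
  15 - 4 = 11
  108 - 11 = 97
  97 - 10 = 87
Result: 87

87


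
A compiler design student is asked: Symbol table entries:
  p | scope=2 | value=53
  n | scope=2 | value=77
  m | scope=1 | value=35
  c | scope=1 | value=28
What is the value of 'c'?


Searching symbol table for 'c':
  p | scope=2 | value=53
  n | scope=2 | value=77
  m | scope=1 | value=35
  c | scope=1 | value=28 <- MATCH
Found 'c' at scope 1 with value 28

28


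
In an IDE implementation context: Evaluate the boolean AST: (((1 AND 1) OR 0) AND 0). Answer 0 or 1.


Step 1: Evaluate inner node
  1 AND 1 = 1
Step 2: Evaluate next node
  1 OR 0 = 1
Step 3: Evaluate root node
  1 AND 0 = 0

0


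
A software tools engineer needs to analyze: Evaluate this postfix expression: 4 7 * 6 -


Processing tokens left to right:
Push 4, Push 7
Pop 4 and 7, compute 4 * 7 = 28, push 28
Push 6
Pop 28 and 6, compute 28 - 6 = 22, push 22
Stack result: 22

22


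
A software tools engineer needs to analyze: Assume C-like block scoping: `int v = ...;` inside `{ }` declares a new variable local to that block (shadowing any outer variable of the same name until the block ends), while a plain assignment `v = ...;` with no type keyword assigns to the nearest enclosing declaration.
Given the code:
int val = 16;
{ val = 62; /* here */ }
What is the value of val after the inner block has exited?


Analyzing scoping rules:
Outer scope: declares val = 16
Inner block: 'val = 62;' has no type keyword, so it is an assignment to the outer val (no shadowing)
The assignment changed the outer variable itself, so the new value persists after the block -> 62
Result: 62

62


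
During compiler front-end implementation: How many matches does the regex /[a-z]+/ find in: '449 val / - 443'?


Pattern: /[a-z]+/ (identifiers)
Input: '449 val / - 443'
Scanning for matches:
  Match 1: 'val'
Total matches: 1

1


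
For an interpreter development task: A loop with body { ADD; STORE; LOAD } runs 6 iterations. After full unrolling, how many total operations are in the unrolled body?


Loop body operations: ADD, STORE, LOAD (3 ops per iteration)
Unrolling 6 iterations:
  Iteration 1: ADD, STORE, LOAD (3 ops)
  Iteration 2: ADD, STORE, LOAD (3 ops)
  Iteration 3: ADD, STORE, LOAD (3 ops)
  Iteration 4: ADD, STORE, LOAD (3 ops)
  Iteration 5: ADD, STORE, LOAD (3 ops)
  Iteration 6: ADD, STORE, LOAD (3 ops)
Total: 6 iterations * 3 ops/iter = 18 operations

18


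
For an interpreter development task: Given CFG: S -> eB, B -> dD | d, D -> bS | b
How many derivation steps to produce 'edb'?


Grammar: S -> eB, B -> dD | d, D -> bS | b
Deriving 'edb':
Step 1: S -> eB => eB
Step 2: B -> dD => edD
Step 3: D -> b => edb
Total derivation steps: 3

3


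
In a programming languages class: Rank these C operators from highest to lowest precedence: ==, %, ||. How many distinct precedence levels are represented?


Looking up precedence for each operator:
  == -> precedence 3
  % -> precedence 6
  || -> precedence 1
Sorted highest to lowest: %, ==, ||
Distinct precedence values: [6, 3, 1]
Number of distinct levels: 3

3


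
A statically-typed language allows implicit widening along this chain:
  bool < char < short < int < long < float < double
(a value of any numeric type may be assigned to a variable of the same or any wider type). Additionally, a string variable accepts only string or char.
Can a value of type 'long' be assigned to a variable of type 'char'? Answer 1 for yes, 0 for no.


Target variable type: char
Source value type: long
Numeric ranks: long=4, char=1
Widening allowed iff rank(source) <= rank(target): 4 <= 1? No
Result: 0

0


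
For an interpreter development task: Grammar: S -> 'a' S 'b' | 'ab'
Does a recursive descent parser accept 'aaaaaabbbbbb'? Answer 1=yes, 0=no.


Grammar accepts strings of the form a^n b^n (n >= 1)
Word: 'aaaaaabbbbbb'
Counting: 6 a's and 6 b's
Check: 6 == 6? Yes
Derivation (S -> aSb applied 5 time(s), then S -> ab): S => aSb => aaSbb => aaaSbbb => aaaaSbbbb => aaaaaSbbbbb => aaaaaabbbbbb
Accepted

1


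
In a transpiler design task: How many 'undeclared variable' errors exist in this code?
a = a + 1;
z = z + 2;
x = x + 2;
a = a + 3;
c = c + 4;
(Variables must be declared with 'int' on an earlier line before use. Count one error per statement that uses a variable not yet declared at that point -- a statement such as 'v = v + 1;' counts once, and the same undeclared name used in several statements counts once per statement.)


Scanning code line by line:
  Line 1: use 'a' -> ERROR (undeclared)
  Line 2: use 'z' -> ERROR (undeclared)
  Line 3: use 'x' -> ERROR (undeclared)
  Line 4: use 'a' -> ERROR (undeclared)
  Line 5: use 'c' -> ERROR (undeclared)
Total undeclared variable errors: 5

5


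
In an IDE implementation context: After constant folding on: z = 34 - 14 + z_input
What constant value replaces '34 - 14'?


Identifying constant sub-expression:
  Original: z = 34 - 14 + z_input
  34 and 14 are both compile-time constants
  Evaluating: 34 - 14 = 20
  After folding: z = 20 + z_input

20


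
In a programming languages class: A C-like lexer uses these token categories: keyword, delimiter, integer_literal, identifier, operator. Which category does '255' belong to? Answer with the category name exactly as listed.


Token: '255'
Checking categories:
  identifier: no
  integer_literal: YES
  operator: no
  keyword: no
  delimiter: no
Category: integer_literal

integer_literal


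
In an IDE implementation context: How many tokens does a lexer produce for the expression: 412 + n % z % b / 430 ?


Scanning '412 + n % z % b / 430'
Token 1: '412' -> integer_literal
Token 2: '+' -> operator
Token 3: 'n' -> identifier
Token 4: '%' -> operator
Token 5: 'z' -> identifier
Token 6: '%' -> operator
Token 7: 'b' -> identifier
Token 8: '/' -> operator
Token 9: '430' -> integer_literal
Total tokens: 9

9


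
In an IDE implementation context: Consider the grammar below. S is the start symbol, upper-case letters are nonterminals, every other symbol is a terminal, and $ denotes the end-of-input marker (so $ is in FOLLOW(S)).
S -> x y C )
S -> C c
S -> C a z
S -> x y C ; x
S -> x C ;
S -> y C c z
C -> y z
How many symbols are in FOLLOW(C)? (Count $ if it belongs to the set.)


S is the start symbol and does not occur in any rule body, so FOLLOW(S) = {$}.
Examining every occurrence of C in a rule body:
  S -> x y C ) : C is followed by terminal ')' -> add ')'
  S -> C c : C is followed by terminal 'c' -> add 'c'
  S -> C a z : C is followed by terminal 'a' -> add 'a'
  S -> x y C ; x : C is followed by terminal ';' -> add ';'
  S -> x C ; : C is followed by terminal ';' -> add ';' (already in the set)
  S -> y C c z : C is followed by terminal 'c' -> add 'c' (already in the set)
  C -> y z : C does not occur in the body -> contributes nothing
FOLLOW(C) = {), ;, a, c}
Count: 4

4


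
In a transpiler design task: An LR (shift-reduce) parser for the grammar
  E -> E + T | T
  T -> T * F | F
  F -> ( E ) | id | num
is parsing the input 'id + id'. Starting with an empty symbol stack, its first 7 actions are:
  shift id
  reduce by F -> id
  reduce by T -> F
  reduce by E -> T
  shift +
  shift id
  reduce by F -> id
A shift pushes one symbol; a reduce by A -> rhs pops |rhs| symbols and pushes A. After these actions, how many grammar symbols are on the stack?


Tracking the symbol stack through each action:
  Action 1: shift 'id' : push -> stack = [id] (size 1)
  Action 2: reduce by F -> id : pop 1, push F -> stack = [F] (size 1)
  Action 3: reduce by T -> F : pop 1, push T -> stack = [T] (size 1)
  Action 4: reduce by E -> T : pop 1, push E -> stack = [E] (size 1)
  Action 5: shift '+' : push -> stack = [E, +] (size 2)
  Action 6: shift 'id' : push -> stack = [E, +, id] (size 3)
  Action 7: reduce by F -> id : pop 1, push F -> stack = [E, +, F] (size 3)
Final stack size: 3

3


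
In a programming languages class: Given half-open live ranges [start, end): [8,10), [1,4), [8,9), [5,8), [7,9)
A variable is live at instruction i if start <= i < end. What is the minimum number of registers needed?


Live ranges:
  Var0: [8, 10)
  Var1: [1, 4)
  Var2: [8, 9)
  Var3: [5, 8)
  Var4: [7, 9)
Sweep-line events (position, delta, active):
  pos=1 start -> active=1
  pos=4 end -> active=0
  pos=5 start -> active=1
  pos=7 start -> active=2
  pos=8 end -> active=1
  pos=8 start -> active=2
  pos=8 start -> active=3
  pos=9 end -> active=2
  pos=9 end -> active=1
  pos=10 end -> active=0
Maximum simultaneous active: 3
Minimum registers needed: 3

3
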